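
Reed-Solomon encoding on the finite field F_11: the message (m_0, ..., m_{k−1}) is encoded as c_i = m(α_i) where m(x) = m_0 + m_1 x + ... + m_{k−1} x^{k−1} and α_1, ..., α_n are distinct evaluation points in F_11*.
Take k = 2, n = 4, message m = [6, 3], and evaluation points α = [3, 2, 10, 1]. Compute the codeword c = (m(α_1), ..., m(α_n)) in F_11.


c = [4, 1, 3, 9]

Message polynomial: m(x) = 6 + 3·x (mod 11).
For each evaluation point α_i, compute m(α_i) mod 11:
  α_1 = 3: Horner steps 3 → 4, so m(3) = 4.
  α_2 = 2: Horner steps 3 → 1, so m(2) = 1.
  α_3 = 10: Horner steps 3 → 3, so m(10) = 3.
  α_4 = 1: Horner steps 3 → 9, so m(1) = 9.
Codeword c = [4, 1, 3, 9] ∈ F_11^4.


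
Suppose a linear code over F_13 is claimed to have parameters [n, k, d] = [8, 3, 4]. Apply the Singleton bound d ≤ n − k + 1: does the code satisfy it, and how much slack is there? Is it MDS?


Singleton RHS = n − k + 1 = 6, slack = 2, bound satisfied, not MDS.

Singleton bound: d ≤ n − k + 1.
Here n = 8, k = 3, so n − k + 1 = 6.
Given d = 4, check d ≤ 6: YES.
Slack = (n − k + 1) − d = 2.
The code is NOT MDS (slack = 2 > 0).
Description: the claimed parameters are [8, 3, 4]_13; such a code would be non-MDS.


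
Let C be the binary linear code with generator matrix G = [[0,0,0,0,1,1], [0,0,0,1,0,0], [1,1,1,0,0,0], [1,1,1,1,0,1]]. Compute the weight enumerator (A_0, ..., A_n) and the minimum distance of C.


Weight distribution: A_0 = 1, A_1 = 3, A_2 = 3, A_3 = 2, A_4 = 3, A_5 = 3, A_6 = 1. Minimum distance d = 1.

Enumerate all 2^4 = 16 messages m ∈ F_2^4.
For each, compute codeword c = mG in F_2^6, then tally its weight.
  m = 0000 → c = 000000, weight = 0.
  m = 1000 → c = 000011, weight = 2.
  m = 0100 → c = 000100, weight = 1.
  m = 1100 → c = 000111, weight = 3.
  m = 0010 → c = 111000, weight = 3.
  m = 1010 → c = 111011, weight = 5.
  m = 0110 → c = 111100, weight = 4.
  m = 1110 → c = 111111, weight = 6.
  m = 0001 → c = 111101, weight = 5.
  m = 1001 → c = 111110, weight = 5.
  m = 0101 → c = 111001, weight = 4.
  m = 1101 → c = 111010, weight = 4.
  m = 0011 → c = 000101, weight = 2.
  m = 1011 → c = 000110, weight = 2.
  m = 0111 → c = 000001, weight = 1.
  m = 1111 → c = 000010, weight = 1.
Tally weights:
  weight 0: 1 codewords.
  weight 1: 3 codewords.
  weight 2: 3 codewords.
  weight 3: 2 codewords.
  weight 4: 3 codewords.
  weight 5: 3 codewords.
  weight 6: 1 codewords.
Minimum distance d = smallest w > 0 with A_w > 0 = 1.
Sanity: Σ A_w = 16 = 2^4 = 16 ✓.


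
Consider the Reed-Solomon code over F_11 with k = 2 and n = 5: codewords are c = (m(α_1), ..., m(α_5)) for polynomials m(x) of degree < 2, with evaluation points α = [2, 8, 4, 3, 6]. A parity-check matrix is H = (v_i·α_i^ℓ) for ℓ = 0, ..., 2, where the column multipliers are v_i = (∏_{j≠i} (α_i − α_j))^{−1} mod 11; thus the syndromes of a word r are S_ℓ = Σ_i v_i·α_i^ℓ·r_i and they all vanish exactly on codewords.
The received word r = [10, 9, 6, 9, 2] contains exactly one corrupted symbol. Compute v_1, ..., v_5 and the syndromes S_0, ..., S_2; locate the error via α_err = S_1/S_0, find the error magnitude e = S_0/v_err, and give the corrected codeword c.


S = (8, 2, 6), error at position 4, error magnitude e = 1, c = [10, 9, 6, 8, 2].

Step 1: column multipliers v_i = (∏_{j≠i}(α_i − α_j))^{−1} mod 11.
  i = 1 (α = 2): (2−8)(2−4)(2−3)(2−6) = (−6)·(−2)·(−1)·(−4) = 48 ≡ 4, so v_1 = 4^{−1} = 3 (mod 11).
  i = 2 (α = 8): (8−2)(8−4)(8−3)(8−6) = 6·4·5·2 = 240 ≡ 9, so v_2 = 9^{−1} = 5 (mod 11).
  i = 3 (α = 4): (4−2)(4−8)(4−3)(4−6) = 2·(−4)·1·(−2) = 16 ≡ 5, so v_3 = 5^{−1} = 9 (mod 11).
  i = 4 (α = 3): (3−2)(3−8)(3−4)(3−6) = 1·(−5)·(−1)·(−3) = −15 ≡ 7, so v_4 = 7^{−1} = 8 (mod 11).
  i = 5 (α = 6): (6−2)(6−8)(6−4)(6−3) = 4·(−2)·2·3 = −48 ≡ 7, so v_5 = 7^{−1} = 8 (mod 11).
  v = [3, 5, 9, 8, 8].
Step 2: syndromes of r = [10, 9, 6, 9, 2] (all sums mod 11).
  S_0 = Σ v_i r_i = 3·10 + 5·9 + 9·6 + 8·9 + 8·2 = 217 ≡ 8.
  S_1 = Σ v_i α_i r_i = 3·2·10 + 5·8·9 + 9·4·6 + 8·3·9 + 8·6·2 = 948 ≡ 2.
  α_i^2 mod 11 = [4, 9, 5, 9, 3].
  S_2 = Σ v_i α_i^2 r_i = 3·4·10 + 5·9·9 + 9·5·6 + 8·9·9 + 8·3·2 = 1491 ≡ 6.
  S = (8, 2, 6) ≠ 0, so r is not a codeword (an error is present).
Step 3: locate the error. For a single error e at position i, S_ℓ = v_i·e·α_i^ℓ, so α_err = S_1/S_0.
  S_0^{−1} = 8^{−1} = 7 (mod 11), so α_err = 2·7 = 14 ≡ 3 = α_4. Error position i = 4.
  Consistency check: S_2/S_1 = 6·6 = 36 ≡ 3 = α_err ✓ (single-error assumption holds).
Step 4: error magnitude e = S_0/v_4 = S_0·∏_{j≠4}(α_4 − α_j) = 8·7 = 56 ≡ 1 (mod 11).
Step 5: correct position 4: c_4 = r_4 − e = 9 − 1 ≡ 8 (mod 11). Hence c = [10, 9, 6, 8, 2].
  Check: interpolating c through the α_i gives m(x) = 3 + 9·x (degree < 2) with m(α_i) = c_i for every i, so c is indeed a codeword.


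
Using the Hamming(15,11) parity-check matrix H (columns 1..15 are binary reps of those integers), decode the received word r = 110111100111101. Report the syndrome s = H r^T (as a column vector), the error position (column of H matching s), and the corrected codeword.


s = (1, 1, 0, 0)^T, error position = 12, corrected codeword c = 110111100110101

Compute s = H r^T mod 2 one row at a time:
  s_1 = 0 + 0 + 1 + 1 + 1 + 1 + 0 + 1 = 5 ≡ 1 (mod 2).
  s_2 = 1 + 1 + 1 + 1 + 1 + 1 + 0 + 1 = 7 ≡ 1 (mod 2).
  s_3 = 1 + 0 + 1 + 1 + 1 + 1 + 0 + 1 = 6 ≡ 0 (mod 2).
  s_4 = 1 + 0 + 1 + 1 + 0 + 1 + 1 + 1 = 6 ≡ 0 (mod 2).
s = (1, 1, 0, 0)^T — this equals column 12 of H (binary 1100), so error is at position 12.
Correct: flip bit 12 of r = 110111100111101 to get c = 110111100110101.


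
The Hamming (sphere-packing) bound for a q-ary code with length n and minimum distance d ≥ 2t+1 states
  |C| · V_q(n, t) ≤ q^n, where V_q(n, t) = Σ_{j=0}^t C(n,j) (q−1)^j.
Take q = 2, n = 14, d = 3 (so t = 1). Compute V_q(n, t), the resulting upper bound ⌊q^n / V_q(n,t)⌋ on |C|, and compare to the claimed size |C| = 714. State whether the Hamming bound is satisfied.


V_q(n, t) = 15, q^n = 16384, Hamming bound = 1092, |C| = 714 ≤ bound (satisfied).

Step 1: Compute V_q(n, t) = Σ_{j=0}^1 C(n, j) (q−1)^j.
  j = 0: C(14,0)·(1)^0 = 1·1 = 1.
  j = 1: C(14,1)·(1)^1 = 14·1 = 14.
  V_q(n, t) = 1 + 14 = 15.
Step 2: q^n = 2^14 = 16384.
Step 3: Hamming bound ⌊q^n / V_q(n,t)⌋ = ⌊16384/15⌋ = 1092.
Step 4: Compare |C| = 714 to 1092: satisfied.
The claimed |C| lies below the Hamming bound.


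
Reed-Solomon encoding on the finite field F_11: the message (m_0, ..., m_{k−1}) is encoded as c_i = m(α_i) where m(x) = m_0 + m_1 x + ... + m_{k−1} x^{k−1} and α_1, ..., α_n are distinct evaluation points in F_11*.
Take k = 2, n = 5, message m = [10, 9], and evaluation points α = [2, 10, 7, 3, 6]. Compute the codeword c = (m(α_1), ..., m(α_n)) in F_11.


c = [6, 1, 7, 4, 9]

Message polynomial: m(x) = 10 + 9·x (mod 11).
For each evaluation point α_i, compute m(α_i) mod 11:
  α_1 = 2: Horner steps 9 → 6, so m(2) = 6.
  α_2 = 10: Horner steps 9 → 1, so m(10) = 1.
  α_3 = 7: Horner steps 9 → 7, so m(7) = 7.
  α_4 = 3: Horner steps 9 → 4, so m(3) = 4.
  α_5 = 6: Horner steps 9 → 9, so m(6) = 9.
Codeword c = [6, 1, 7, 4, 9] ∈ F_11^5.


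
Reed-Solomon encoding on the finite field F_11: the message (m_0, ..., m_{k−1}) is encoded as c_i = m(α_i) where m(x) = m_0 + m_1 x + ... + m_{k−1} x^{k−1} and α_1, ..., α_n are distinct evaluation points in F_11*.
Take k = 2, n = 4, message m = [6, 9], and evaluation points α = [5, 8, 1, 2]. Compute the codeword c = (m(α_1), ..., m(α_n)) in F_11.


c = [7, 1, 4, 2]

Message polynomial: m(x) = 6 + 9·x (mod 11).
For each evaluation point α_i, compute m(α_i) mod 11:
  α_1 = 5: Horner steps 9 → 7, so m(5) = 7.
  α_2 = 8: Horner steps 9 → 1, so m(8) = 1.
  α_3 = 1: Horner steps 9 → 4, so m(1) = 4.
  α_4 = 2: Horner steps 9 → 2, so m(2) = 2.
Codeword c = [7, 1, 4, 2] ∈ F_11^4.


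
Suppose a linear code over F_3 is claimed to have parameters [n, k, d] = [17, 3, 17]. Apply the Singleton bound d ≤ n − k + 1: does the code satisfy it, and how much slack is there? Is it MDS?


Singleton RHS = n − k + 1 = 15, slack = -2, bound violated (no such code; not MDS).

Singleton bound: d ≤ n − k + 1.
Here n = 17, k = 3, so n − k + 1 = 15.
Given d = 17, check d ≤ 15: NO.
Slack = (n − k + 1) − d = -2.
The slack is negative: d = 17 exceeds n − k + 1 = 15 by 2, so the Singleton bound is violated and no linear [17, 3, 17]_3 code can exist. In particular it is not MDS (MDS requires d = n − k + 1 exactly).
Description: the claimed parameters are [17, 3, 17]_3; such a code would be impossible (violates the Singleton bound).


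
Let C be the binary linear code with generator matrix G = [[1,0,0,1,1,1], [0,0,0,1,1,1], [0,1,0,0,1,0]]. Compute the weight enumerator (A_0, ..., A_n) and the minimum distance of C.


Weight distribution: A_0 = 1, A_1 = 1, A_2 = 1, A_3 = 3, A_4 = 2. Minimum distance d = 1.

Enumerate all 2^3 = 8 messages m ∈ F_2^3.
For each, compute codeword c = mG in F_2^6, then tally its weight.
  m = 000 → c = 000000, weight = 0.
  m = 100 → c = 100111, weight = 4.
  m = 010 → c = 000111, weight = 3.
  m = 110 → c = 100000, weight = 1.
  m = 001 → c = 010010, weight = 2.
  m = 101 → c = 110101, weight = 4.
  m = 011 → c = 010101, weight = 3.
  m = 111 → c = 110010, weight = 3.
Tally weights:
  weight 0: 1 codewords.
  weight 1: 1 codewords.
  weight 2: 1 codewords.
  weight 3: 3 codewords.
  weight 4: 2 codewords.
Minimum distance d = smallest w > 0 with A_w > 0 = 1.
Sanity: Σ A_w = 8 = 2^3 = 8 ✓.


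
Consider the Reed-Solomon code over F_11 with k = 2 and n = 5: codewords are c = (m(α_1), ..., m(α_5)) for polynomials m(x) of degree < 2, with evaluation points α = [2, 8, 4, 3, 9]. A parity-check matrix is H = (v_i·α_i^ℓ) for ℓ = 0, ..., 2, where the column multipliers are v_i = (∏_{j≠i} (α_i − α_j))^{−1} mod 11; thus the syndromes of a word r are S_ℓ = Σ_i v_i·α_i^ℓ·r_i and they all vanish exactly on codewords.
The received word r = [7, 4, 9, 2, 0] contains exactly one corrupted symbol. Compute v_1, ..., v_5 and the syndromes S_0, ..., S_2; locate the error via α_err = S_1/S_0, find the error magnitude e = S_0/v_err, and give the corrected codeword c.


S = (8, 5, 10), error at position 1, error magnitude e = 1, c = [6, 4, 9, 2, 0].

Step 1: column multipliers v_i = (∏_{j≠i}(α_i − α_j))^{−1} mod 11.
  i = 1 (α = 2): (2−8)(2−4)(2−3)(2−9) = (−6)·(−2)·(−1)·(−7) = 84 ≡ 7, so v_1 = 7^{−1} = 8 (mod 11).
  i = 2 (α = 8): (8−2)(8−4)(8−3)(8−9) = 6·4·5·(−1) = −120 ≡ 1, so v_2 = 1^{−1} = 1 (mod 11).
  i = 3 (α = 4): (4−2)(4−8)(4−3)(4−9) = 2·(−4)·1·(−5) = 40 ≡ 7, so v_3 = 7^{−1} = 8 (mod 11).
  i = 4 (α = 3): (3−2)(3−8)(3−4)(3−9) = 1·(−5)·(−1)·(−6) = −30 ≡ 3, so v_4 = 3^{−1} = 4 (mod 11).
  i = 5 (α = 9): (9−2)(9−8)(9−4)(9−3) = 7·1·5·6 = 210 ≡ 1, so v_5 = 1^{−1} = 1 (mod 11).
  v = [8, 1, 8, 4, 1].
Step 2: syndromes of r = [7, 4, 9, 2, 0] (all sums mod 11).
  S_0 = Σ v_i r_i = 8·7 + 1·4 + 8·9 + 4·2 + 1·0 = 140 ≡ 8.
  S_1 = Σ v_i α_i r_i = 8·2·7 + 1·8·4 + 8·4·9 + 4·3·2 + 1·9·0 = 456 ≡ 5.
  α_i^2 mod 11 = [4, 9, 5, 9, 4].
  S_2 = Σ v_i α_i^2 r_i = 8·4·7 + 1·9·4 + 8·5·9 + 4·9·2 + 1·4·0 = 692 ≡ 10.
  S = (8, 5, 10) ≠ 0, so r is not a codeword (an error is present).
Step 3: locate the error. For a single error e at position i, S_ℓ = v_i·e·α_i^ℓ, so α_err = S_1/S_0.
  S_0^{−1} = 8^{−1} = 7 (mod 11), so α_err = 5·7 = 35 ≡ 2 = α_1. Error position i = 1.
  Consistency check: S_2/S_1 = 10·9 = 90 ≡ 2 = α_err ✓ (single-error assumption holds).
Step 4: error magnitude e = S_0/v_1 = S_0·∏_{j≠1}(α_1 − α_j) = 8·7 = 56 ≡ 1 (mod 11).
Step 5: correct position 1: c_1 = r_1 − e = 7 − 1 ≡ 6 (mod 11). Hence c = [6, 4, 9, 2, 0].
  Check: interpolating c through the α_i gives m(x) = 3 + 7·x (degree < 2) with m(α_i) = c_i for every i, so c is indeed a codeword.


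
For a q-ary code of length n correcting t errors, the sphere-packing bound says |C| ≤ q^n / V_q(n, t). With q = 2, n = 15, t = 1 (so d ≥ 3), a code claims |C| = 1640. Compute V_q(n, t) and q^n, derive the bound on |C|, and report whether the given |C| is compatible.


V_q(n, t) = 16, q^n = 32768, Hamming bound = 2048, |C| = 1640 ≤ bound (satisfied).

Step 1: Compute V_q(n, t) = Σ_{j=0}^1 C(n, j) (q−1)^j.
  j = 0: C(15,0)·(1)^0 = 1·1 = 1.
  j = 1: C(15,1)·(1)^1 = 15·1 = 15.
  V_q(n, t) = 1 + 15 = 16.
Step 2: q^n = 2^15 = 32768.
Step 3: Hamming bound ⌊q^n / V_q(n,t)⌋ = ⌊32768/16⌋ = 2048.
Step 4: Compare |C| = 1640 to 2048: satisfied.
The claimed |C| lies below the Hamming bound.


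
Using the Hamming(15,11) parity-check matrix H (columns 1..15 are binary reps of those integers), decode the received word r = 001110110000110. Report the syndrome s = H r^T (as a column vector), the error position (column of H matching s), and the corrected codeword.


s = (1, 1, 1, 0)^T, error position = 14, corrected codeword c = 001110110000100

Compute s = H r^T mod 2 one row at a time:
  s_1 = 1 + 0 + 0 + 0 + 0 + 1 + 1 + 0 = 3 ≡ 1 (mod 2).
  s_2 = 1 + 1 + 0 + 1 + 0 + 1 + 1 + 0 = 5 ≡ 1 (mod 2).
  s_3 = 0 + 1 + 0 + 1 + 0 + 0 + 1 + 0 = 3 ≡ 1 (mod 2).
  s_4 = 0 + 1 + 1 + 1 + 0 + 0 + 1 + 0 = 4 ≡ 0 (mod 2).
s = (1, 1, 1, 0)^T — this equals column 14 of H (binary 1110), so error is at position 14.
Correct: flip bit 14 of r = 001110110000110 to get c = 001110110000100.


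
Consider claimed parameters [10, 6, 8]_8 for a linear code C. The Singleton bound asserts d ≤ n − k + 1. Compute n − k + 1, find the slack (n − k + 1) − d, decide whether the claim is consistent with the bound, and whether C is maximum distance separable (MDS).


Singleton RHS = n − k + 1 = 5, slack = -3, bound violated (no such code; not MDS).

Singleton bound: d ≤ n − k + 1.
Here n = 10, k = 6, so n − k + 1 = 5.
Given d = 8, check d ≤ 5: NO.
Slack = (n − k + 1) − d = -3.
The slack is negative: d = 8 exceeds n − k + 1 = 5 by 3, so the Singleton bound is violated and no linear [10, 6, 8]_8 code can exist. In particular it is not MDS (MDS requires d = n − k + 1 exactly).
Description: the claimed parameters are [10, 6, 8]_8; such a code would be impossible (violates the Singleton bound).


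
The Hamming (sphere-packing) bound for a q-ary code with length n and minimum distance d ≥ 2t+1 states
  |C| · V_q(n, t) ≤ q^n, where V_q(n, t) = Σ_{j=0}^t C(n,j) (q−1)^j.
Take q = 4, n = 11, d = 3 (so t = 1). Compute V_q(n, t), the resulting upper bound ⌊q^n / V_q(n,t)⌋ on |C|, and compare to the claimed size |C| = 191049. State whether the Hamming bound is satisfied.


V_q(n, t) = 34, q^n = 4194304, Hamming bound = 123361, |C| = 191049 > bound (violated).

Step 1: Compute V_q(n, t) = Σ_{j=0}^1 C(n, j) (q−1)^j.
  j = 0: C(11,0)·(3)^0 = 1·1 = 1.
  j = 1: C(11,1)·(3)^1 = 11·3 = 33.
  V_q(n, t) = 1 + 33 = 34.
Step 2: q^n = 4^11 = 4194304.
Step 3: Hamming bound ⌊q^n / V_q(n,t)⌋ = ⌊4194304/34⌋ = 123361.
Step 4: Compare |C| = 191049 to 123361: violated.
The claimed |C| lies above the Hamming bound, so no 4-ary code of length 11 with d ≥ 3 can have 191049 codewords.


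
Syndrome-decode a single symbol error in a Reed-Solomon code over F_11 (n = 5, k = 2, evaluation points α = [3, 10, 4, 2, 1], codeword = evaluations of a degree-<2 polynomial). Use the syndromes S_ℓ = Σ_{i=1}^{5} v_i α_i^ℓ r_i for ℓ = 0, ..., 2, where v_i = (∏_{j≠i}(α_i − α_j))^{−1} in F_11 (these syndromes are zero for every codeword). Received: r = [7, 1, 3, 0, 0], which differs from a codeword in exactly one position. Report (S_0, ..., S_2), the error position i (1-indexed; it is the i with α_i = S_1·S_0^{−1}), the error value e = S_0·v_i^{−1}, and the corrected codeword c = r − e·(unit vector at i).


S = (4, 4, 4), error at position 5, error magnitude e = 7, c = [7, 1, 3, 0, 4].

Step 1: column multipliers v_i = (∏_{j≠i}(α_i − α_j))^{−1} mod 11.
  i = 1 (α = 3): (3−10)(3−4)(3−2)(3−1) = (−7)·(−1)·1·2 = 14 ≡ 3, so v_1 = 3^{−1} = 4 (mod 11).
  i = 2 (α = 10): (10−3)(10−4)(10−2)(10−1) = 7·6·8·9 = 3024 ≡ 10, so v_2 = 10^{−1} = 10 (mod 11).
  i = 3 (α = 4): (4−3)(4−10)(4−2)(4−1) = 1·(−6)·2·3 = −36 ≡ 8, so v_3 = 8^{−1} = 7 (mod 11).
  i = 4 (α = 2): (2−3)(2−10)(2−4)(2−1) = (−1)·(−8)·(−2)·1 = −16 ≡ 6, so v_4 = 6^{−1} = 2 (mod 11).
  i = 5 (α = 1): (1−3)(1−10)(1−4)(1−2) = (−2)·(−9)·(−3)·(−1) = 54 ≡ 10, so v_5 = 10^{−1} = 10 (mod 11).
  v = [4, 10, 7, 2, 10].
Step 2: syndromes of r = [7, 1, 3, 0, 0] (all sums mod 11).
  S_0 = Σ v_i r_i = 4·7 + 10·1 + 7·3 + 2·0 + 10·0 = 59 ≡ 4.
  S_1 = Σ v_i α_i r_i = 4·3·7 + 10·10·1 + 7·4·3 + 2·2·0 + 10·1·0 = 268 ≡ 4.
  α_i^2 mod 11 = [9, 1, 5, 4, 1].
  S_2 = Σ v_i α_i^2 r_i = 4·9·7 + 10·1·1 + 7·5·3 + 2·4·0 + 10·1·0 = 367 ≡ 4.
  S = (4, 4, 4) ≠ 0, so r is not a codeword (an error is present).
Step 3: locate the error. For a single error e at position i, S_ℓ = v_i·e·α_i^ℓ, so α_err = S_1/S_0.
  S_0^{−1} = 4^{−1} = 3 (mod 11), so α_err = 4·3 = 12 ≡ 1 = α_5. Error position i = 5.
  Consistency check: S_2/S_1 = 4·3 = 12 ≡ 1 = α_err ✓ (single-error assumption holds).
Step 4: error magnitude e = S_0/v_5 = S_0·∏_{j≠5}(α_5 − α_j) = 4·10 = 40 ≡ 7 (mod 11).
Step 5: correct position 5: c_5 = r_5 − e = 0 − 7 ≡ 4 (mod 11). Hence c = [7, 1, 3, 0, 4].
  Check: interpolating c through the α_i gives m(x) = 8 + 7·x (degree < 2) with m(α_i) = c_i for every i, so c is indeed a codeword.


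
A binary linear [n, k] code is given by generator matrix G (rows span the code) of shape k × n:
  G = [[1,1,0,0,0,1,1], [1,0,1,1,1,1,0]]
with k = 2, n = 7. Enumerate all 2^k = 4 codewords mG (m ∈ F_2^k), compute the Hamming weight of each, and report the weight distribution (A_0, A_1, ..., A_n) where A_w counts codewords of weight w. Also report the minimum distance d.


Weight distribution: A_0 = 1, A_4 = 1, A_5 = 2. Minimum distance d = 4.

Enumerate all 2^2 = 4 messages m ∈ F_2^2.
For each, compute codeword c = mG in F_2^7, then tally its weight.
  m = 00 → c = 0000000, weight = 0.
  m = 10 → c = 1100011, weight = 4.
  m = 01 → c = 1011110, weight = 5.
  m = 11 → c = 0111101, weight = 5.
Tally weights:
  weight 0: 1 codewords.
  weight 4: 1 codewords.
  weight 5: 2 codewords.
Minimum distance d = smallest w > 0 with A_w > 0 = 4.
Sanity: Σ A_w = 4 = 2^2 = 4 ✓.


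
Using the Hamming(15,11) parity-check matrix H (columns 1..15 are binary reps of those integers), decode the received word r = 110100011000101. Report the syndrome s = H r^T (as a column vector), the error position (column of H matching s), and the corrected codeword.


s = (0, 1, 0, 0)^T, error position = 4, corrected codeword c = 110000011000101

Compute s = H r^T mod 2 one row at a time:
  s_1 = 1 + 1 + 0 + 0 + 0 + 1 + 0 + 1 = 4 ≡ 0 (mod 2).
  s_2 = 1 + 0 + 0 + 0 + 0 + 1 + 0 + 1 = 3 ≡ 1 (mod 2).
  s_3 = 1 + 0 + 0 + 0 + 0 + 0 + 0 + 1 = 2 ≡ 0 (mod 2).
  s_4 = 1 + 0 + 0 + 0 + 1 + 0 + 1 + 1 = 4 ≡ 0 (mod 2).
s = (0, 1, 0, 0)^T — this equals column 4 of H (binary 0100), so error is at position 4.
Correct: flip bit 4 of r = 110100011000101 to get c = 110000011000101.


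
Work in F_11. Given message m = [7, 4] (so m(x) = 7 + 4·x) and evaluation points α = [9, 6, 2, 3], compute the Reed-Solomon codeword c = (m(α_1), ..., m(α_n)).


c = [10, 9, 4, 8]

Message polynomial: m(x) = 7 + 4·x (mod 11).
For each evaluation point α_i, compute m(α_i) mod 11:
  α_1 = 9: Horner steps 4 → 10, so m(9) = 10.
  α_2 = 6: Horner steps 4 → 9, so m(6) = 9.
  α_3 = 2: Horner steps 4 → 4, so m(2) = 4.
  α_4 = 3: Horner steps 4 → 8, so m(3) = 8.
Codeword c = [10, 9, 4, 8] ∈ F_11^4.


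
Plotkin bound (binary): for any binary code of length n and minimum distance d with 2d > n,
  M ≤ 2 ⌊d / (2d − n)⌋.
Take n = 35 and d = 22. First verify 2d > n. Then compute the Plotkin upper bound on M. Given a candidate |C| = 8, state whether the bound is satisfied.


Plotkin bound M ≤ 4; given |C| = 8 > bound (violated).

Check applicability: 2d = 44, n = 35.
2d − n = 9 > 0, so Plotkin applies.
Compute d/(2d−n) = 22/9 ≈ 2.4444.
⌊d/(2d−n)⌋ = 2.
Plotkin bound: M ≤ 2·2 = 4.
Given |C| = 8, check: VIOLATED.
This |C| is above the Plotkin bound, so no binary code with n = 35, d = 22 and 8 codewords exists.


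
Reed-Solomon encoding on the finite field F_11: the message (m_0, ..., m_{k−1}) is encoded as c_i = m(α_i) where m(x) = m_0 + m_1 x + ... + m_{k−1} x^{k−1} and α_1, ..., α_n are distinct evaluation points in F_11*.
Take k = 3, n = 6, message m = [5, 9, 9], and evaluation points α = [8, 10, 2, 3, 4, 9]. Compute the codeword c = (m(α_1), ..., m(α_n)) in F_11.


c = [4, 5, 4, 3, 9, 1]

Message polynomial: m(x) = 5 + 9·x + 9·x^2 (mod 11).
For each evaluation point α_i, compute m(α_i) mod 11:
  α_1 = 8: Horner steps 9 → 4 → 4, so m(8) = 4.
  α_2 = 10: Horner steps 9 → 0 → 5, so m(10) = 5.
  α_3 = 2: Horner steps 9 → 5 → 4, so m(2) = 4.
  α_4 = 3: Horner steps 9 → 3 → 3, so m(3) = 3.
  α_5 = 4: Horner steps 9 → 1 → 9, so m(4) = 9.
  α_6 = 9: Horner steps 9 → 2 → 1, so m(9) = 1.
Codeword c = [4, 5, 4, 3, 9, 1] ∈ F_11^6.


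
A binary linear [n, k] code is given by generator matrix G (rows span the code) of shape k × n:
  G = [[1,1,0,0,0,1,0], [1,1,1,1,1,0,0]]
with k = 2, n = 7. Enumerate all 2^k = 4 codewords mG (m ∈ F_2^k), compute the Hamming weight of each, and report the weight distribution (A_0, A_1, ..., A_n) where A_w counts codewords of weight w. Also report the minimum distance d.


Weight distribution: A_0 = 1, A_3 = 1, A_4 = 1, A_5 = 1. Minimum distance d = 3.

Enumerate all 2^2 = 4 messages m ∈ F_2^2.
For each, compute codeword c = mG in F_2^7, then tally its weight.
  m = 00 → c = 0000000, weight = 0.
  m = 10 → c = 1100010, weight = 3.
  m = 01 → c = 1111100, weight = 5.
  m = 11 → c = 0011110, weight = 4.
Tally weights:
  weight 0: 1 codewords.
  weight 3: 1 codewords.
  weight 4: 1 codewords.
  weight 5: 1 codewords.
Minimum distance d = smallest w > 0 with A_w > 0 = 3.
Sanity: Σ A_w = 4 = 2^2 = 4 ✓.


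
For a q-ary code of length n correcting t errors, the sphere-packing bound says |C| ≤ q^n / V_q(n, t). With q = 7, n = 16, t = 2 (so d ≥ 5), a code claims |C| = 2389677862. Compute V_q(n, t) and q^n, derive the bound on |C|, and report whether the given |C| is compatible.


V_q(n, t) = 4417, q^n = 33232930569601, Hamming bound = 7523869270, |C| = 2389677862 ≤ bound (satisfied).

Step 1: Compute V_q(n, t) = Σ_{j=0}^2 C(n, j) (q−1)^j.
  j = 0: C(16,0)·(6)^0 = 1·1 = 1.
  j = 1: C(16,1)·(6)^1 = 16·6 = 96.
  j = 2: C(16,2)·(6)^2 = 120·36 = 4320.
  V_q(n, t) = 1 + 96 + 4320 = 4417.
Step 2: q^n = 7^16 = 33232930569601.
Step 3: Hamming bound ⌊q^n / V_q(n,t)⌋ = ⌊33232930569601/4417⌋ = 7523869270.
Step 4: Compare |C| = 2389677862 to 7523869270: satisfied.
The claimed |C| lies below the Hamming bound.


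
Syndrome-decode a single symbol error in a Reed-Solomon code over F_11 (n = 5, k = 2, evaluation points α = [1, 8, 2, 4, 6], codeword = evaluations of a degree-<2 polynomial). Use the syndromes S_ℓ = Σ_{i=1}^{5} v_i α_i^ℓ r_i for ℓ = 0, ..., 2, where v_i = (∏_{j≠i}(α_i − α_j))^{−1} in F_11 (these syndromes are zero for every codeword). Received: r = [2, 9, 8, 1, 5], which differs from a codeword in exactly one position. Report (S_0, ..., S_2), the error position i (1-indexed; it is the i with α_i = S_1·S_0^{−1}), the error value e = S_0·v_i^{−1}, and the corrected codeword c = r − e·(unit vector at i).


S = (3, 3, 3), error at position 1, error magnitude e = 7, c = [6, 9, 8, 1, 5].

Step 1: column multipliers v_i = (∏_{j≠i}(α_i − α_j))^{−1} mod 11.
  i = 1 (α = 1): (1−8)(1−2)(1−4)(1−6) = (−7)·(−1)·(−3)·(−5) = 105 ≡ 6, so v_1 = 6^{−1} = 2 (mod 11).
  i = 2 (α = 8): (8−1)(8−2)(8−4)(8−6) = 7·6·4·2 = 336 ≡ 6, so v_2 = 6^{−1} = 2 (mod 11).
  i = 3 (α = 2): (2−1)(2−8)(2−4)(2−6) = 1·(−6)·(−2)·(−4) = −48 ≡ 7, so v_3 = 7^{−1} = 8 (mod 11).
  i = 4 (α = 4): (4−1)(4−8)(4−2)(4−6) = 3·(−4)·2·(−2) = 48 ≡ 4, so v_4 = 4^{−1} = 3 (mod 11).
  i = 5 (α = 6): (6−1)(6−8)(6−2)(6−4) = 5·(−2)·4·2 = −80 ≡ 8, so v_5 = 8^{−1} = 7 (mod 11).
  v = [2, 2, 8, 3, 7].
Step 2: syndromes of r = [2, 9, 8, 1, 5] (all sums mod 11).
  S_0 = Σ v_i r_i = 2·2 + 2·9 + 8·8 + 3·1 + 7·5 = 124 ≡ 3.
  S_1 = Σ v_i α_i r_i = 2·1·2 + 2·8·9 + 8·2·8 + 3·4·1 + 7·6·5 = 498 ≡ 3.
  α_i^2 mod 11 = [1, 9, 4, 5, 3].
  S_2 = Σ v_i α_i^2 r_i = 2·1·2 + 2·9·9 + 8·4·8 + 3·5·1 + 7·3·5 = 542 ≡ 3.
  S = (3, 3, 3) ≠ 0, so r is not a codeword (an error is present).
Step 3: locate the error. For a single error e at position i, S_ℓ = v_i·e·α_i^ℓ, so α_err = S_1/S_0.
  S_0^{−1} = 3^{−1} = 4 (mod 11), so α_err = 3·4 = 12 ≡ 1 = α_1. Error position i = 1.
  Consistency check: S_2/S_1 = 3·4 = 12 ≡ 1 = α_err ✓ (single-error assumption holds).
Step 4: error magnitude e = S_0/v_1 = S_0·∏_{j≠1}(α_1 − α_j) = 3·6 = 18 ≡ 7 (mod 11).
Step 5: correct position 1: c_1 = r_1 − e = 2 − 7 ≡ 6 (mod 11). Hence c = [6, 9, 8, 1, 5].
  Check: interpolating c through the α_i gives m(x) = 4 + 2·x (degree < 2) with m(α_i) = c_i for every i, so c is indeed a codeword.


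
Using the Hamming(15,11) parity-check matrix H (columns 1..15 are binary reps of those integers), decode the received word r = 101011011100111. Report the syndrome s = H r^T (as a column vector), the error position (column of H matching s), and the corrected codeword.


s = (0, 1, 1, 0)^T, error position = 6, corrected codeword c = 101010011100111

Compute s = H r^T mod 2 one row at a time:
  s_1 = 1 + 1 + 1 + 0 + 0 + 1 + 1 + 1 = 6 ≡ 0 (mod 2).
  s_2 = 0 + 1 + 1 + 0 + 0 + 1 + 1 + 1 = 5 ≡ 1 (mod 2).
  s_3 = 0 + 1 + 1 + 0 + 1 + 0 + 1 + 1 = 5 ≡ 1 (mod 2).
  s_4 = 1 + 1 + 1 + 0 + 1 + 0 + 1 + 1 = 6 ≡ 0 (mod 2).
s = (0, 1, 1, 0)^T — this equals column 6 of H (binary 0110), so error is at position 6.
Correct: flip bit 6 of r = 101011011100111 to get c = 101010011100111.


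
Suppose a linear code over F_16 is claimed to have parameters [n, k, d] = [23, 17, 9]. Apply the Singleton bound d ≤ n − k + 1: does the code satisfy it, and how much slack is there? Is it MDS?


Singleton RHS = n − k + 1 = 7, slack = -2, bound violated (no such code; not MDS).

Singleton bound: d ≤ n − k + 1.
Here n = 23, k = 17, so n − k + 1 = 7.
Given d = 9, check d ≤ 7: NO.
Slack = (n − k + 1) − d = -2.
The slack is negative: d = 9 exceeds n − k + 1 = 7 by 2, so the Singleton bound is violated and no linear [23, 17, 9]_16 code can exist. In particular it is not MDS (MDS requires d = n − k + 1 exactly).
Description: the claimed parameters are [23, 17, 9]_16; such a code would be impossible (violates the Singleton bound).


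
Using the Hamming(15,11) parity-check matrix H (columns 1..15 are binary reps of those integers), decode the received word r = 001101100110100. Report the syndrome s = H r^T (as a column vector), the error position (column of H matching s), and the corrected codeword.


s = (1, 0, 1, 0)^T, error position = 10, corrected codeword c = 001101100010100

Compute s = H r^T mod 2 one row at a time:
  s_1 = 0 + 0 + 1 + 1 + 0 + 1 + 0 + 0 = 3 ≡ 1 (mod 2).
  s_2 = 1 + 0 + 1 + 1 + 0 + 1 + 0 + 0 = 4 ≡ 0 (mod 2).
  s_3 = 0 + 1 + 1 + 1 + 1 + 1 + 0 + 0 = 5 ≡ 1 (mod 2).
  s_4 = 0 + 1 + 0 + 1 + 0 + 1 + 1 + 0 = 4 ≡ 0 (mod 2).
s = (1, 0, 1, 0)^T — this equals column 10 of H (binary 1010), so error is at position 10.
Correct: flip bit 10 of r = 001101100110100 to get c = 001101100010100.


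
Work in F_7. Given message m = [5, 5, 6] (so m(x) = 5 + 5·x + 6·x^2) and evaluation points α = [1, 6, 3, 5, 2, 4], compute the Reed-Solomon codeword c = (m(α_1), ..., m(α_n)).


c = [2, 6, 4, 5, 4, 2]

Message polynomial: m(x) = 5 + 5·x + 6·x^2 (mod 7).
For each evaluation point α_i, compute m(α_i) mod 7:
  α_1 = 1: Horner steps 6 → 4 → 2, so m(1) = 2.
  α_2 = 6: Horner steps 6 → 6 → 6, so m(6) = 6.
  α_3 = 3: Horner steps 6 → 2 → 4, so m(3) = 4.
  α_4 = 5: Horner steps 6 → 0 → 5, so m(5) = 5.
  α_5 = 2: Horner steps 6 → 3 → 4, so m(2) = 4.
  α_6 = 4: Horner steps 6 → 1 → 2, so m(4) = 2.
Codeword c = [2, 6, 4, 5, 4, 2] ∈ F_7^6.


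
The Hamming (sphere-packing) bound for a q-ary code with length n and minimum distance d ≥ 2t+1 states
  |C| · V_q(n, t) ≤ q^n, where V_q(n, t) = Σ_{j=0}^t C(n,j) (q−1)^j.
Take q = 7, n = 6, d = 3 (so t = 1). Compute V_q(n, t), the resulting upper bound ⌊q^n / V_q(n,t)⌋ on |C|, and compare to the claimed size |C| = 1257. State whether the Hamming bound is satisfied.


V_q(n, t) = 37, q^n = 117649, Hamming bound = 3179, |C| = 1257 ≤ bound (satisfied).

Step 1: Compute V_q(n, t) = Σ_{j=0}^1 C(n, j) (q−1)^j.
  j = 0: C(6,0)·(6)^0 = 1·1 = 1.
  j = 1: C(6,1)·(6)^1 = 6·6 = 36.
  V_q(n, t) = 1 + 36 = 37.
Step 2: q^n = 7^6 = 117649.
Step 3: Hamming bound ⌊q^n / V_q(n,t)⌋ = ⌊117649/37⌋ = 3179.
Step 4: Compare |C| = 1257 to 3179: satisfied.
The claimed |C| lies below the Hamming bound.


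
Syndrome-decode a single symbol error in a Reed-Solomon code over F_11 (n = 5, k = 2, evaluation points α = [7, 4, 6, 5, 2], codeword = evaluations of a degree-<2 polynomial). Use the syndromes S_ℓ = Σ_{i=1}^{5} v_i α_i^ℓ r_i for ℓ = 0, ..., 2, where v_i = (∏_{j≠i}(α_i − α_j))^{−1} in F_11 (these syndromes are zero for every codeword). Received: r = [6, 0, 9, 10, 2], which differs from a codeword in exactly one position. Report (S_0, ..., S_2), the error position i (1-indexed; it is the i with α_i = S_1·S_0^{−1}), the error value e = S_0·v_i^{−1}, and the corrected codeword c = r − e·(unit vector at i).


S = (8, 1, 7), error at position 1, error magnitude e = 9, c = [8, 0, 9, 10, 2].

Step 1: column multipliers v_i = (∏_{j≠i}(α_i − α_j))^{−1} mod 11.
  i = 1 (α = 7): (7−4)(7−6)(7−5)(7−2) = 3·1·2·5 = 30 ≡ 8, so v_1 = 8^{−1} = 7 (mod 11).
  i = 2 (α = 4): (4−7)(4−6)(4−5)(4−2) = (−3)·(−2)·(−1)·2 = −12 ≡ 10, so v_2 = 10^{−1} = 10 (mod 11).
  i = 3 (α = 6): (6−7)(6−4)(6−5)(6−2) = (−1)·2·1·4 = −8 ≡ 3, so v_3 = 3^{−1} = 4 (mod 11).
  i = 4 (α = 5): (5−7)(5−4)(5−6)(5−2) = (−2)·1·(−1)·3 = 6 ≡ 6, so v_4 = 6^{−1} = 2 (mod 11).
  i = 5 (α = 2): (2−7)(2−4)(2−6)(2−5) = (−5)·(−2)·(−4)·(−3) = 120 ≡ 10, so v_5 = 10^{−1} = 10 (mod 11).
  v = [7, 10, 4, 2, 10].
Step 2: syndromes of r = [6, 0, 9, 10, 2] (all sums mod 11).
  S_0 = Σ v_i r_i = 7·6 + 10·0 + 4·9 + 2·10 + 10·2 = 118 ≡ 8.
  S_1 = Σ v_i α_i r_i = 7·7·6 + 10·4·0 + 4·6·9 + 2·5·10 + 10·2·2 = 650 ≡ 1.
  α_i^2 mod 11 = [5, 5, 3, 3, 4].
  S_2 = Σ v_i α_i^2 r_i = 7·5·6 + 10·5·0 + 4·3·9 + 2·3·10 + 10·4·2 = 458 ≡ 7.
  S = (8, 1, 7) ≠ 0, so r is not a codeword (an error is present).
Step 3: locate the error. For a single error e at position i, S_ℓ = v_i·e·α_i^ℓ, so α_err = S_1/S_0.
  S_0^{−1} = 8^{−1} = 7 (mod 11), so α_err = 1·7 = 7 ≡ 7 = α_1. Error position i = 1.
  Consistency check: S_2/S_1 = 7·1 = 7 ≡ 7 = α_err ✓ (single-error assumption holds).
Step 4: error magnitude e = S_0/v_1 = S_0·∏_{j≠1}(α_1 − α_j) = 8·8 = 64 ≡ 9 (mod 11).
Step 5: correct position 1: c_1 = r_1 − e = 6 − 9 ≡ 8 (mod 11). Hence c = [8, 0, 9, 10, 2].
  Check: interpolating c through the α_i gives m(x) = 4 + 10·x (degree < 2) with m(α_i) = c_i for every i, so c is indeed a codeword.


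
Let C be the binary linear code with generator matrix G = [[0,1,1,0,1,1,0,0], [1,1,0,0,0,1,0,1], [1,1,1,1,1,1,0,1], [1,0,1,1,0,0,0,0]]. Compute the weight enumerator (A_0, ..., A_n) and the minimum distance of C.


Weight distribution: A_0 = 1, A_2 = 2, A_3 = 5, A_4 = 5, A_5 = 2, A_7 = 1. Minimum distance d = 2.

Enumerate all 2^4 = 16 messages m ∈ F_2^4.
For each, compute codeword c = mG in F_2^8, then tally its weight.
  m = 0000 → c = 00000000, weight = 0.
  m = 1000 → c = 01101100, weight = 4.
  m = 0100 → c = 11000101, weight = 4.
  m = 1100 → c = 10101001, weight = 4.
  m = 0010 → c = 11111101, weight = 7.
  m = 1010 → c = 10010001, weight = 3.
  m = 0110 → c = 00111000, weight = 3.
  m = 1110 → c = 01010100, weight = 3.
  m = 0001 → c = 10110000, weight = 3.
  m = 1001 → c = 11011100, weight = 5.
  m = 0101 → c = 01110101, weight = 5.
  m = 1101 → c = 00011001, weight = 3.
  m = 0011 → c = 01001101, weight = 4.
  m = 1011 → c = 00100001, weight = 2.
  m = 0111 → c = 10001000, weight = 2.
  m = 1111 → c = 11100100, weight = 4.
Tally weights:
  weight 0: 1 codewords.
  weight 2: 2 codewords.
  weight 3: 5 codewords.
  weight 4: 5 codewords.
  weight 5: 2 codewords.
  weight 7: 1 codewords.
Minimum distance d = smallest w > 0 with A_w > 0 = 2.
Sanity: Σ A_w = 16 = 2^4 = 16 ✓.


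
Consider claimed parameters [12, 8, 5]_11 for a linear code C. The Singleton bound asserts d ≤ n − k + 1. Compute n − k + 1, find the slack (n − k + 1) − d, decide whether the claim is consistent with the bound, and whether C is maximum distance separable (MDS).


Singleton RHS = n − k + 1 = 5, slack = 0, bound satisfied, MDS.

Singleton bound: d ≤ n − k + 1.
Here n = 12, k = 8, so n − k + 1 = 5.
Given d = 5, check d ≤ 5: YES.
Slack = (n − k + 1) − d = 0.
The code is MDS (slack = 0).
Description: the claimed parameters are [12, 8, 5]_11; such a code would be MDS (meets Singleton bound).


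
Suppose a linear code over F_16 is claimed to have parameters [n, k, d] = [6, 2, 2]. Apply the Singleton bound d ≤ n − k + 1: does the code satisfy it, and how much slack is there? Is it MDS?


Singleton RHS = n − k + 1 = 5, slack = 3, bound satisfied, not MDS.

Singleton bound: d ≤ n − k + 1.
Here n = 6, k = 2, so n − k + 1 = 5.
Given d = 2, check d ≤ 5: YES.
Slack = (n − k + 1) − d = 3.
The code is NOT MDS (slack = 3 > 0).
Description: the claimed parameters are [6, 2, 2]_16; such a code would be non-MDS.


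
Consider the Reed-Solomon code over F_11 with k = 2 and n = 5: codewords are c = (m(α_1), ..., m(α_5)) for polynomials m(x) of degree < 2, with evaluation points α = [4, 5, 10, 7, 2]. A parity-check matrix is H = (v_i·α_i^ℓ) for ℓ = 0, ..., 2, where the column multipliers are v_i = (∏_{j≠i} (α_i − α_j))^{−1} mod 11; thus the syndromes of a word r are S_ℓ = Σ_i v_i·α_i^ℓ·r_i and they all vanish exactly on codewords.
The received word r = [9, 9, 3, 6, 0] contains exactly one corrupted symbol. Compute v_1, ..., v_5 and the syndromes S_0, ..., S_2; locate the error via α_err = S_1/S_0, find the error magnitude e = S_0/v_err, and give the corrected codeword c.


S = (7, 2, 10), error at position 2, error magnitude e = 1, c = [9, 8, 3, 6, 0].

Step 1: column multipliers v_i = (∏_{j≠i}(α_i − α_j))^{−1} mod 11.
  i = 1 (α = 4): (4−5)(4−10)(4−7)(4−2) = (−1)·(−6)·(−3)·2 = −36 ≡ 8, so v_1 = 8^{−1} = 7 (mod 11).
  i = 2 (α = 5): (5−4)(5−10)(5−7)(5−2) = 1·(−5)·(−2)·3 = 30 ≡ 8, so v_2 = 8^{−1} = 7 (mod 11).
  i = 3 (α = 10): (10−4)(10−5)(10−7)(10−2) = 6·5·3·8 = 720 ≡ 5, so v_3 = 5^{−1} = 9 (mod 11).
  i = 4 (α = 7): (7−4)(7−5)(7−10)(7−2) = 3·2·(−3)·5 = −90 ≡ 9, so v_4 = 9^{−1} = 5 (mod 11).
  i = 5 (α = 2): (2−4)(2−5)(2−10)(2−7) = (−2)·(−3)·(−8)·(−5) = 240 ≡ 9, so v_5 = 9^{−1} = 5 (mod 11).
  v = [7, 7, 9, 5, 5].
Step 2: syndromes of r = [9, 9, 3, 6, 0] (all sums mod 11).
  S_0 = Σ v_i r_i = 7·9 + 7·9 + 9·3 + 5·6 + 5·0 = 183 ≡ 7.
  S_1 = Σ v_i α_i r_i = 7·4·9 + 7·5·9 + 9·10·3 + 5·7·6 + 5·2·0 = 1047 ≡ 2.
  α_i^2 mod 11 = [5, 3, 1, 5, 4].
  S_2 = Σ v_i α_i^2 r_i = 7·5·9 + 7·3·9 + 9·1·3 + 5·5·6 + 5·4·0 = 681 ≡ 10.
  S = (7, 2, 10) ≠ 0, so r is not a codeword (an error is present).
Step 3: locate the error. For a single error e at position i, S_ℓ = v_i·e·α_i^ℓ, so α_err = S_1/S_0.
  S_0^{−1} = 7^{−1} = 8 (mod 11), so α_err = 2·8 = 16 ≡ 5 = α_2. Error position i = 2.
  Consistency check: S_2/S_1 = 10·6 = 60 ≡ 5 = α_err ✓ (single-error assumption holds).
Step 4: error magnitude e = S_0/v_2 = S_0·∏_{j≠2}(α_2 − α_j) = 7·8 = 56 ≡ 1 (mod 11).
Step 5: correct position 2: c_2 = r_2 − e = 9 − 1 ≡ 8 (mod 11). Hence c = [9, 8, 3, 6, 0].
  Check: interpolating c through the α_i gives m(x) = 2 + 10·x (degree < 2) with m(α_i) = c_i for every i, so c is indeed a codeword.


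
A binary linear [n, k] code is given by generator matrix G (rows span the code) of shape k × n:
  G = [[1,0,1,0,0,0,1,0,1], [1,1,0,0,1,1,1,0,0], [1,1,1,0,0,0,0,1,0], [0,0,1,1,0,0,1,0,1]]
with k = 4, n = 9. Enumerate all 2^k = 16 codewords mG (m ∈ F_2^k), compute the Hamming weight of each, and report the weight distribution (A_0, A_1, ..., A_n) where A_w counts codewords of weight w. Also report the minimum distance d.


Weight distribution: A_0 = 1, A_2 = 1, A_4 = 5, A_5 = 6, A_6 = 1, A_7 = 2. Minimum distance d = 2.

Enumerate all 2^4 = 16 messages m ∈ F_2^4.
For each, compute codeword c = mG in F_2^9, then tally its weight.
  m = 0000 → c = 000000000, weight = 0.
  m = 1000 → c = 101000101, weight = 4.
  m = 0100 → c = 110011100, weight = 5.
  m = 1100 → c = 011011001, weight = 5.
  m = 0010 → c = 111000010, weight = 4.
  m = 1010 → c = 010000111, weight = 4.
  m = 0110 → c = 001011110, weight = 5.
  m = 1110 → c = 100011011, weight = 5.
  m = 0001 → c = 001100101, weight = 4.
  m = 1001 → c = 100100000, weight = 2.
  m = 0101 → c = 111111001, weight = 7.
  m = 1101 → c = 010111100, weight = 5.
  m = 0011 → c = 110100111, weight = 6.
  m = 1011 → c = 011100010, weight = 4.
  m = 0111 → c = 000111011, weight = 5.
  m = 1111 → c = 101111110, weight = 7.
Tally weights:
  weight 0: 1 codewords.
  weight 2: 1 codewords.
  weight 4: 5 codewords.
  weight 5: 6 codewords.
  weight 6: 1 codewords.
  weight 7: 2 codewords.
Minimum distance d = smallest w > 0 with A_w > 0 = 2.
Sanity: Σ A_w = 16 = 2^4 = 16 ✓.


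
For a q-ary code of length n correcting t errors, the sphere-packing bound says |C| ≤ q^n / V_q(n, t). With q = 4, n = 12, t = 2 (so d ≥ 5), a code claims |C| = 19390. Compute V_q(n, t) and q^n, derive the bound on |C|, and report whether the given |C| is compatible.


V_q(n, t) = 631, q^n = 16777216, Hamming bound = 26588, |C| = 19390 ≤ bound (satisfied).

Step 1: Compute V_q(n, t) = Σ_{j=0}^2 C(n, j) (q−1)^j.
  j = 0: C(12,0)·(3)^0 = 1·1 = 1.
  j = 1: C(12,1)·(3)^1 = 12·3 = 36.
  j = 2: C(12,2)·(3)^2 = 66·9 = 594.
  V_q(n, t) = 1 + 36 + 594 = 631.
Step 2: q^n = 4^12 = 16777216.
Step 3: Hamming bound ⌊q^n / V_q(n,t)⌋ = ⌊16777216/631⌋ = 26588.
Step 4: Compare |C| = 19390 to 26588: satisfied.
The claimed |C| lies below the Hamming bound.


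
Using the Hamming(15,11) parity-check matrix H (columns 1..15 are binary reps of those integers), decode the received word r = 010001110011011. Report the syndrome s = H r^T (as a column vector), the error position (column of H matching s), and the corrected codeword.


s = (1, 1, 0, 1)^T, error position = 13, corrected codeword c = 010001110011111

Compute s = H r^T mod 2 one row at a time:
  s_1 = 1 + 0 + 0 + 1 + 1 + 0 + 1 + 1 = 5 ≡ 1 (mod 2).
  s_2 = 0 + 0 + 1 + 1 + 1 + 0 + 1 + 1 = 5 ≡ 1 (mod 2).
  s_3 = 1 + 0 + 1 + 1 + 0 + 1 + 1 + 1 = 6 ≡ 0 (mod 2).
  s_4 = 0 + 0 + 0 + 1 + 0 + 1 + 0 + 1 = 3 ≡ 1 (mod 2).
s = (1, 1, 0, 1)^T — this equals column 13 of H (binary 1101), so error is at position 13.
Correct: flip bit 13 of r = 010001110011011 to get c = 010001110011111.


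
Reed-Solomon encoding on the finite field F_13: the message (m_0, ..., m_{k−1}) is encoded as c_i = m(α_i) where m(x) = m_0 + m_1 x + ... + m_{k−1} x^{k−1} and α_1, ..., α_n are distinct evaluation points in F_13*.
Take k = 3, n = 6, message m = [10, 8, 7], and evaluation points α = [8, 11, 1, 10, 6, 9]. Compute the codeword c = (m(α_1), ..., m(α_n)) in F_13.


c = [2, 9, 12, 10, 11, 12]

Message polynomial: m(x) = 10 + 8·x + 7·x^2 (mod 13).
For each evaluation point α_i, compute m(α_i) mod 13:
  α_1 = 8: Horner steps 7 → 12 → 2, so m(8) = 2.
  α_2 = 11: Horner steps 7 → 7 → 9, so m(11) = 9.
  α_3 = 1: Horner steps 7 → 2 → 12, so m(1) = 12.
  α_4 = 10: Horner steps 7 → 0 → 10, so m(10) = 10.
  α_5 = 6: Horner steps 7 → 11 → 11, so m(6) = 11.
  α_6 = 9: Horner steps 7 → 6 → 12, so m(9) = 12.
Codeword c = [2, 9, 12, 10, 11, 12] ∈ F_13^6.
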